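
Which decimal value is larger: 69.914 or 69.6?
69.914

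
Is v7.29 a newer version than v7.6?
Yes. Version numbers are compared segment by segment as integers, not as decimals: minor version 29 > 6, so v7.29 > v7.6 (even though the decimal 7.29 < 7.6).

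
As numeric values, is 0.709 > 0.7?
True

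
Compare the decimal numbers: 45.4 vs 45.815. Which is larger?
45.815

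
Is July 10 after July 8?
Yes. Day 10 comes after day 8 in July — this is a date comparison, not a decimal one (the decimal 7.10 would be smaller than 7.8).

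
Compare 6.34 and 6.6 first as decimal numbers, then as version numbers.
As decimals: 6.34 < 6.6. As versions: v6.34 > v6.6 (minor version 34 > 6).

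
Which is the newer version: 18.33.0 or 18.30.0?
18.33.0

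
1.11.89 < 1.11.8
False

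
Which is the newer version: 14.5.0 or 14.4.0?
14.5.0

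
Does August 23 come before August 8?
No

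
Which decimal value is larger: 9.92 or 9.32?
9.92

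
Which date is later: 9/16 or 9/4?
9/16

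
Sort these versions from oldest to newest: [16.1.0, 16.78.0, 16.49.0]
[16.1.0, 16.49.0, 16.78.0]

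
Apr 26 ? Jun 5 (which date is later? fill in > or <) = <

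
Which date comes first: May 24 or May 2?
May 2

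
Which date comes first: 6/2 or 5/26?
5/26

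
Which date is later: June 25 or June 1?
June 25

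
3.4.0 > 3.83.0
False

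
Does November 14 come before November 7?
No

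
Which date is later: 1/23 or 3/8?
3/8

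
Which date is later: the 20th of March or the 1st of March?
the 20th of March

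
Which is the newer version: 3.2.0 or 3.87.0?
3.87.0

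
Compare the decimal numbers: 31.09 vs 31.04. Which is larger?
31.09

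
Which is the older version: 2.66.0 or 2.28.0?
2.28.0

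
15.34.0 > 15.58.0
False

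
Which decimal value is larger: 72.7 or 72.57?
72.7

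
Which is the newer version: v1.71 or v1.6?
v1.71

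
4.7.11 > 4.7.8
True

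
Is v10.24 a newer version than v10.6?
Yes. Version numbers are compared segment by segment as integers, not as decimals: minor version 24 > 6, so v10.24 > v10.6 (even though the decimal 10.24 < 10.6).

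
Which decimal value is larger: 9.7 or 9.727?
9.727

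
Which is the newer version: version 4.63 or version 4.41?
version 4.63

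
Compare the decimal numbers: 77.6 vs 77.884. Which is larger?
77.884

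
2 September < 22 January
False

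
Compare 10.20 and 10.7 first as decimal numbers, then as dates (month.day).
As decimals: 10.20 < 10.7. As dates: 10/20 is later than 10/7 (day 20 > day 7).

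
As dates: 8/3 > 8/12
False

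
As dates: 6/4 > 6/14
False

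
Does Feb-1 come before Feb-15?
Yes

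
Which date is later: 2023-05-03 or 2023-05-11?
2023-05-11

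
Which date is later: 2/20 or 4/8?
4/8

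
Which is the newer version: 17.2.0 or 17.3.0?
17.3.0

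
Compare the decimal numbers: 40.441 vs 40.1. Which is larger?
40.441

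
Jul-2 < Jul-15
True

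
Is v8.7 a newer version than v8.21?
No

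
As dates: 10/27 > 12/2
False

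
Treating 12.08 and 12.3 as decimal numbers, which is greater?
12.3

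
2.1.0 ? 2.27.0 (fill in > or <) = <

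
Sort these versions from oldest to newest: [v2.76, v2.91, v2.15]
[v2.15, v2.76, v2.91]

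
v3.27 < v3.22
False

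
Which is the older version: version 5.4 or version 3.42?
version 3.42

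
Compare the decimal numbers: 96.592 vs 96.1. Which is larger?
96.592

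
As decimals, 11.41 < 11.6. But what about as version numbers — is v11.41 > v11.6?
True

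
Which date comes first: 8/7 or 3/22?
3/22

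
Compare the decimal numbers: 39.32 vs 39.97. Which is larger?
39.97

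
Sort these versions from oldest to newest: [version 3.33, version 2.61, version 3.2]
[version 2.61, version 3.2, version 3.33]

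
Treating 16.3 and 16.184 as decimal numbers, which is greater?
16.3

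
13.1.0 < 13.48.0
True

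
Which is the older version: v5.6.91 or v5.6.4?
v5.6.4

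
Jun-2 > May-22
True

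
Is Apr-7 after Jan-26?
Yes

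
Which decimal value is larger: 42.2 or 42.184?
42.2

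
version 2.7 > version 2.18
False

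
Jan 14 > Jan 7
True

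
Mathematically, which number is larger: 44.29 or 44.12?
44.29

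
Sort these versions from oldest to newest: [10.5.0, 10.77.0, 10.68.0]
[10.5.0, 10.68.0, 10.77.0]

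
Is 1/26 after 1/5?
Yes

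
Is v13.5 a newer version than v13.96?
No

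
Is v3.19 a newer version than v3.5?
Yes. Version numbers are compared segment by segment as integers, not as decimals: minor version 19 > 5, so v3.19 > v3.5 (even though the decimal 3.19 < 3.5).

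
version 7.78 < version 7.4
False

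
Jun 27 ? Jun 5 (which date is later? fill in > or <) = >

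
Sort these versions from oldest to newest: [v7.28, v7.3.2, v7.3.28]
[v7.3.2, v7.3.28, v7.28]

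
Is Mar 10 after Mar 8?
Yes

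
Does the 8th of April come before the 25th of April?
Yes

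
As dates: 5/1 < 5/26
True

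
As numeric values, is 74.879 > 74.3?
True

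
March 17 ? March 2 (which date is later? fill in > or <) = >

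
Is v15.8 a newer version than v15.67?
No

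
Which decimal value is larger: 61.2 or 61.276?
61.276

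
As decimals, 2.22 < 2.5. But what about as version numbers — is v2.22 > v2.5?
True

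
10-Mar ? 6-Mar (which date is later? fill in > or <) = >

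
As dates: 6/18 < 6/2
False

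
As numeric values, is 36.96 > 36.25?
True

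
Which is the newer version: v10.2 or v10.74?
v10.74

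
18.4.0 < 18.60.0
True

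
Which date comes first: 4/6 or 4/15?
4/6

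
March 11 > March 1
True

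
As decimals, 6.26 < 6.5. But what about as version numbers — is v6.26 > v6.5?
True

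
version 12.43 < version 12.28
False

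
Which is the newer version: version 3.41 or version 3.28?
version 3.41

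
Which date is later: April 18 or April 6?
April 18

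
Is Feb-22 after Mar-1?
No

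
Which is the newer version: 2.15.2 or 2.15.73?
2.15.73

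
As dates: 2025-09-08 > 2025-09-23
False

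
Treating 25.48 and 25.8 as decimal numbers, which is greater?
25.8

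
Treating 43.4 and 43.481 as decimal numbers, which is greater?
43.481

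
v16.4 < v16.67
True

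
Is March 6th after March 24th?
No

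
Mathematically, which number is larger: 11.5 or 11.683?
11.683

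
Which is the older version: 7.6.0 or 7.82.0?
7.6.0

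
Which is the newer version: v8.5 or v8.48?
v8.48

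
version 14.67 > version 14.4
True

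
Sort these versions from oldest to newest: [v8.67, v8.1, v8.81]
[v8.1, v8.67, v8.81]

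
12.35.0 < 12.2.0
False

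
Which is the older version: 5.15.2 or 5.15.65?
5.15.2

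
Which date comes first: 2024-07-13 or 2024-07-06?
2024-07-06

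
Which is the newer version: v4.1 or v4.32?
v4.32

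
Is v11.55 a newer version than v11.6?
Yes. Version numbers are compared segment by segment as integers, not as decimals: minor version 55 > 6, so v11.55 > v11.6 (even though the decimal 11.55 < 11.6).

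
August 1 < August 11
True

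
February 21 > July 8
False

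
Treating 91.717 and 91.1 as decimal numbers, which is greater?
91.717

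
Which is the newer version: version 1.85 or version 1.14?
version 1.85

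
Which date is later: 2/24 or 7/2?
7/2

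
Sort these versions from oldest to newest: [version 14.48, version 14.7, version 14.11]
[version 14.7, version 14.11, version 14.48]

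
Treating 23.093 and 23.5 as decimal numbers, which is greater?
23.5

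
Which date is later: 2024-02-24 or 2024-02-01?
2024-02-24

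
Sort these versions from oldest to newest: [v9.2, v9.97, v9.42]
[v9.2, v9.42, v9.97]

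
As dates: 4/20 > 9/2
False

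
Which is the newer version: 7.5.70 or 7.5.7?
7.5.70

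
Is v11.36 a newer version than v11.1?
Yes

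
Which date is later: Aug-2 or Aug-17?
Aug-17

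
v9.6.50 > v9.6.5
True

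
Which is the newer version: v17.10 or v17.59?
v17.59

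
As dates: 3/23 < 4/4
True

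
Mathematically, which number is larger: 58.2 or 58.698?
58.698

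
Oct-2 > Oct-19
False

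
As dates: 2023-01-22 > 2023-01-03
True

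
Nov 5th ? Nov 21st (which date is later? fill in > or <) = <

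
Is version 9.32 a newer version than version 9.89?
No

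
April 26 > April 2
True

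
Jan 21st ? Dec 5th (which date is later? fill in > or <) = <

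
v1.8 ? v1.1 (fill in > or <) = >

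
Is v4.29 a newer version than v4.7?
Yes. Version numbers are compared segment by segment as integers, not as decimals: minor version 29 > 7, so v4.29 > v4.7 (even though the decimal 4.29 < 4.7).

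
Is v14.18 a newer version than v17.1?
No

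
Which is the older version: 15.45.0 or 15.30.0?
15.30.0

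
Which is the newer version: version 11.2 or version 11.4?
version 11.4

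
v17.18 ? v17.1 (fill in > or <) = >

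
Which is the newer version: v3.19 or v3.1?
v3.19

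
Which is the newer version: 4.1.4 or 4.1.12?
4.1.12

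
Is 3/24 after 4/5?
No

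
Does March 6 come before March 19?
Yes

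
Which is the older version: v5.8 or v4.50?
v4.50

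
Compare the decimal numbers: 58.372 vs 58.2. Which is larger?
58.372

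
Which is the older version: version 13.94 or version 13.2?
version 13.2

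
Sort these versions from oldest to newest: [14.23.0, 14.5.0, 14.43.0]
[14.5.0, 14.23.0, 14.43.0]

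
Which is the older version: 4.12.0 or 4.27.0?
4.12.0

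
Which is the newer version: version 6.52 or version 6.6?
version 6.52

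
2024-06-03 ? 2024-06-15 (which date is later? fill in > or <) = <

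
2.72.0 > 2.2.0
True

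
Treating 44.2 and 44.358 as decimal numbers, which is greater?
44.358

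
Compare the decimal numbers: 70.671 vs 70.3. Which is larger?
70.671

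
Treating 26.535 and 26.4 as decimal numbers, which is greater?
26.535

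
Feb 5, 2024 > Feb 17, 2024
False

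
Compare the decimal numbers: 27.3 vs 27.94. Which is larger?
27.94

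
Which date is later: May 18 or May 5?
May 18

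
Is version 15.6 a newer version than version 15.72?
No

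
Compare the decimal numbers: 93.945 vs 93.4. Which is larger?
93.945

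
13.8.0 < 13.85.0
True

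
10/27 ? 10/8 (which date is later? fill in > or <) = >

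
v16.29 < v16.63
True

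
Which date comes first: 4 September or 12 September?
4 September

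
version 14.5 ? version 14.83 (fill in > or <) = <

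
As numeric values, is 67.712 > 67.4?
True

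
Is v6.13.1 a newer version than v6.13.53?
No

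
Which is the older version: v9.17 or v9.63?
v9.17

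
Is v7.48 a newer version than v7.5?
Yes. Version numbers are compared segment by segment as integers, not as decimals: minor version 48 > 5, so v7.48 > v7.5 (even though the decimal 7.48 < 7.5).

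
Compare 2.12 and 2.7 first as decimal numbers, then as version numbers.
As decimals: 2.12 < 2.7. As versions: v2.12 > v2.7 (minor version 12 > 7).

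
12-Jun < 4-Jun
False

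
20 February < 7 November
True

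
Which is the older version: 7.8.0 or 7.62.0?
7.8.0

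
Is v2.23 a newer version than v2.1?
Yes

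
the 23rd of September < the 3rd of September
False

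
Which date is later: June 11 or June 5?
June 11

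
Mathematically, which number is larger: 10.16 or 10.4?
10.4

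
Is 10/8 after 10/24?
No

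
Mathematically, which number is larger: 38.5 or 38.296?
38.5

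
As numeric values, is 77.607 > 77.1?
True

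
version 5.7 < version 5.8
True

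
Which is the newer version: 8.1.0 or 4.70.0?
8.1.0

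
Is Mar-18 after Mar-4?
Yes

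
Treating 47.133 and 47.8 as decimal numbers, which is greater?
47.8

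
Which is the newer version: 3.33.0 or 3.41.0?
3.41.0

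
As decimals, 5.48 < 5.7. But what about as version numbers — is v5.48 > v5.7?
True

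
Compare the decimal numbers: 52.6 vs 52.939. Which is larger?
52.939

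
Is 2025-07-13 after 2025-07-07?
Yes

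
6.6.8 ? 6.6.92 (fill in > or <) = <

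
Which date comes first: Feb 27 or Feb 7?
Feb 7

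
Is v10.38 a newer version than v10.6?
Yes. Version numbers are compared segment by segment as integers, not as decimals: minor version 38 > 6, so v10.38 > v10.6 (even though the decimal 10.38 < 10.6).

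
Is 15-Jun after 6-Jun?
Yes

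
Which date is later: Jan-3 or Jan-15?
Jan-15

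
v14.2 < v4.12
False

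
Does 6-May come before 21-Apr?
No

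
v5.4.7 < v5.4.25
True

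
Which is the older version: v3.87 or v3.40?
v3.40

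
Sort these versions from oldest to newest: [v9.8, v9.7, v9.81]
[v9.7, v9.8, v9.81]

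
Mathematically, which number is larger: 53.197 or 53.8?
53.8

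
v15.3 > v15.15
False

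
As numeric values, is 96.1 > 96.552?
False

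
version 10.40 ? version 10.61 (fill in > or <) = <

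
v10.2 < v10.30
True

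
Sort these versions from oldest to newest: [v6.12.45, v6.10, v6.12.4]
[v6.10, v6.12.4, v6.12.45]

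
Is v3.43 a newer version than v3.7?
Yes. Version numbers are compared segment by segment as integers, not as decimals: minor version 43 > 7, so v3.43 > v3.7 (even though the decimal 3.43 < 3.7).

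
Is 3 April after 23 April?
No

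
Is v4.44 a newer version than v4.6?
Yes. Version numbers are compared segment by segment as integers, not as decimals: minor version 44 > 6, so v4.44 > v4.6 (even though the decimal 4.44 < 4.6).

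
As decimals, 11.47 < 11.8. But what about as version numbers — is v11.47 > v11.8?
True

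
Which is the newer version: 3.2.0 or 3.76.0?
3.76.0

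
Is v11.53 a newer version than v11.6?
Yes. Version numbers are compared segment by segment as integers, not as decimals: minor version 53 > 6, so v11.53 > v11.6 (even though the decimal 11.53 < 11.6).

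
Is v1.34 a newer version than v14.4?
No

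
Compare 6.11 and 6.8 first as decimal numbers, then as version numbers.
As decimals: 6.11 < 6.8. As versions: v6.11 > v6.8 (minor version 11 > 8).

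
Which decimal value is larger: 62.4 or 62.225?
62.4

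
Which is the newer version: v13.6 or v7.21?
v13.6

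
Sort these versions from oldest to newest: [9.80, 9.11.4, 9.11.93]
[9.11.4, 9.11.93, 9.80]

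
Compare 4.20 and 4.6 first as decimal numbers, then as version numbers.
As decimals: 4.20 < 4.6. As versions: v4.20 > v4.6 (minor version 20 > 6).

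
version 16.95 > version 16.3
True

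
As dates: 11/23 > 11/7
True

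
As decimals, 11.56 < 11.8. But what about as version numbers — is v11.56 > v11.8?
True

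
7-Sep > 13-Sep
False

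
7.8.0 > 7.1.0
True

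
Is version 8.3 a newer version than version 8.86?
No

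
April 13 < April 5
False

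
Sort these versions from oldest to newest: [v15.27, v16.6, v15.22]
[v15.22, v15.27, v16.6]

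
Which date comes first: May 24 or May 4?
May 4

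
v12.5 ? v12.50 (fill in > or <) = <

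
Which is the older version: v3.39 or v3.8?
v3.8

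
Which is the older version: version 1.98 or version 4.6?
version 1.98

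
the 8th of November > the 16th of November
False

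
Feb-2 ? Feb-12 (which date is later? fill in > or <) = <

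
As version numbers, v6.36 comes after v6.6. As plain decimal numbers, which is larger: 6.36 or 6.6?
6.6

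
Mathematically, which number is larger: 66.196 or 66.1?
66.196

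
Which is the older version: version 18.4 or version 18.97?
version 18.4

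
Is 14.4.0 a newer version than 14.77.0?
No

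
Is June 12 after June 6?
Yes. Day 12 comes after day 6 in June — this is a date comparison, not a decimal one (the decimal 6.12 would be smaller than 6.6).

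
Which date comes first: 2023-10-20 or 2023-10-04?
2023-10-04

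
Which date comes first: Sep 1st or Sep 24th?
Sep 1st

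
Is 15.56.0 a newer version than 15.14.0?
Yes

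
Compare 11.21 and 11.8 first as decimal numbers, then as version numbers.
As decimals: 11.21 < 11.8. As versions: v11.21 > v11.8 (minor version 21 > 8).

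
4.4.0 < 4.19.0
True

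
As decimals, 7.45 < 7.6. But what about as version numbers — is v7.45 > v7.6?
True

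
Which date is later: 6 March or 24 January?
6 March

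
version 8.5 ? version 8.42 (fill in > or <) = <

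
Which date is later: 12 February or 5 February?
12 February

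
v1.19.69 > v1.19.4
True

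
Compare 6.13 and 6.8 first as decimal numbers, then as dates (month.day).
As decimals: 6.13 < 6.8. As dates: 6/13 is later than 6/8 (day 13 > day 8).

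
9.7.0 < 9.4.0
False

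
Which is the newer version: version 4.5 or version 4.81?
version 4.81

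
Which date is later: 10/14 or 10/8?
10/14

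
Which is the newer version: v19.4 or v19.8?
v19.8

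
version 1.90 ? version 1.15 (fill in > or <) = >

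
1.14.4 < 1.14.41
True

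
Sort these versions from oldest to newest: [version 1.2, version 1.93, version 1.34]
[version 1.2, version 1.34, version 1.93]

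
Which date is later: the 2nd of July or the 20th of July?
the 20th of July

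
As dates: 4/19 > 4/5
True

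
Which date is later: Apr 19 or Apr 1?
Apr 19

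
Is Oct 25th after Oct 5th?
Yes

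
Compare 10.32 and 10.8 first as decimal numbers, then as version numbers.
As decimals: 10.32 < 10.8. As versions: v10.32 > v10.8 (minor version 32 > 8).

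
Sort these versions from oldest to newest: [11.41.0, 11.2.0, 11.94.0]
[11.2.0, 11.41.0, 11.94.0]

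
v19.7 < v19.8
True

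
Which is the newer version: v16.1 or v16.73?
v16.73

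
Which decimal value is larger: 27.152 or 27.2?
27.2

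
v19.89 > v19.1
True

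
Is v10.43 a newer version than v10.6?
Yes. Version numbers are compared segment by segment as integers, not as decimals: minor version 43 > 6, so v10.43 > v10.6 (even though the decimal 10.43 < 10.6).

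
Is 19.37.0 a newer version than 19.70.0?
No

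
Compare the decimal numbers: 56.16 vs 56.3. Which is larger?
56.3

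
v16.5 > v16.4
True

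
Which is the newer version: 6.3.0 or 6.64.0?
6.64.0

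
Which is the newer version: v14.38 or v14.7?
v14.38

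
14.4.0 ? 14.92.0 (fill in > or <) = <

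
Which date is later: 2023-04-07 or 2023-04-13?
2023-04-13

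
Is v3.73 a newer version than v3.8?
Yes. Version numbers are compared segment by segment as integers, not as decimals: minor version 73 > 8, so v3.73 > v3.8 (even though the decimal 3.73 < 3.8).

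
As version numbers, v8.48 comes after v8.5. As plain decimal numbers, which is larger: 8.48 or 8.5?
8.5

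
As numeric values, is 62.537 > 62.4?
True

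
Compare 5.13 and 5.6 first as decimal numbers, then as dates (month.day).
As decimals: 5.13 < 5.6. As dates: 5/13 is later than 5/6 (day 13 > day 6).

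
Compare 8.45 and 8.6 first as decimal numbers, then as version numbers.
As decimals: 8.45 < 8.6. As versions: v8.45 > v8.6 (minor version 45 > 6).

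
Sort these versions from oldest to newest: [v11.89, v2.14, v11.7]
[v2.14, v11.7, v11.89]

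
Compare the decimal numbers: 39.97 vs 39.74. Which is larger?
39.97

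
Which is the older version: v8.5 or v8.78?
v8.5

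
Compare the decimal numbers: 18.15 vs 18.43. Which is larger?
18.43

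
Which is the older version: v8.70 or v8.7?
v8.7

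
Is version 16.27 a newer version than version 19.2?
No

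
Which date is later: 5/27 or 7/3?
7/3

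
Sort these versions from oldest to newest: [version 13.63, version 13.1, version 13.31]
[version 13.1, version 13.31, version 13.63]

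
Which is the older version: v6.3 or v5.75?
v5.75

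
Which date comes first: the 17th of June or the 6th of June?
the 6th of June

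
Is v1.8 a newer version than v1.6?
Yes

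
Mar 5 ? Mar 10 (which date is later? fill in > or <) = <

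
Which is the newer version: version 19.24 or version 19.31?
version 19.31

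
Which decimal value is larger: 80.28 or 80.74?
80.74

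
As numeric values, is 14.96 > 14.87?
True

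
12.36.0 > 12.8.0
True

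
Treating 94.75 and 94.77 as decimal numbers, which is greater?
94.77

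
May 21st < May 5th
False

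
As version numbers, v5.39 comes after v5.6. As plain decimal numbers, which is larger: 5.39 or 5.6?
5.6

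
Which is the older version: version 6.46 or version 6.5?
version 6.5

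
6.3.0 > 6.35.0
False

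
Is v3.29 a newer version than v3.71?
No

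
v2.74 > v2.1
True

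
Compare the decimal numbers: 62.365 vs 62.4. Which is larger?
62.4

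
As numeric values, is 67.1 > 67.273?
False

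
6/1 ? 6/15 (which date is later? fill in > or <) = <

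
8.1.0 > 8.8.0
False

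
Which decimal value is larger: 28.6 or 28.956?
28.956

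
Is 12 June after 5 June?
Yes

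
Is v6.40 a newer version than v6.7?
Yes. Version numbers are compared segment by segment as integers, not as decimals: minor version 40 > 7, so v6.40 > v6.7 (even though the decimal 6.40 < 6.7).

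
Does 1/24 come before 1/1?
No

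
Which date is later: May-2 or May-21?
May-21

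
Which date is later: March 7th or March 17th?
March 17th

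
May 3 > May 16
False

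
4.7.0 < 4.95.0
True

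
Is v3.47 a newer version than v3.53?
No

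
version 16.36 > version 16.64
False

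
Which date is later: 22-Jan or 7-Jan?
22-Jan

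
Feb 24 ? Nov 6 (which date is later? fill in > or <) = <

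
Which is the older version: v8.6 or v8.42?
v8.6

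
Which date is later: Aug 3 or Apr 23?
Aug 3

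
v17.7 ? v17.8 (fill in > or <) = <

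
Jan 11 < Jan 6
False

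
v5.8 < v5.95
True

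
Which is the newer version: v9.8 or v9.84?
v9.84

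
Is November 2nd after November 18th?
No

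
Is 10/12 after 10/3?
Yes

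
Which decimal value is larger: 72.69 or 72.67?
72.69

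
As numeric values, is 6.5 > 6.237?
True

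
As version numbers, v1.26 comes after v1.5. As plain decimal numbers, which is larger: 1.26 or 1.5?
1.5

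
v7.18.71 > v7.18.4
True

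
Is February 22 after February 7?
Yes. Day 22 comes after day 7 in February — this is a date comparison, not a decimal one (the decimal 2.22 would be smaller than 2.7).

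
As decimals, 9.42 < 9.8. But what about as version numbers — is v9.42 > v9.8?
True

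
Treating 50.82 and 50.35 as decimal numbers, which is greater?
50.82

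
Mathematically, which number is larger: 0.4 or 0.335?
0.4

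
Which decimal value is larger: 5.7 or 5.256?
5.7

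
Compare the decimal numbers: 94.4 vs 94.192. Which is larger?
94.4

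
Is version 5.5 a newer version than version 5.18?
No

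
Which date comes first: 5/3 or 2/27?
2/27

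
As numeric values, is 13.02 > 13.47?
False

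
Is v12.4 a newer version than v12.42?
No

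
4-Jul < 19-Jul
True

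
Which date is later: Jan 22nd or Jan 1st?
Jan 22nd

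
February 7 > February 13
False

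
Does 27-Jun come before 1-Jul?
Yes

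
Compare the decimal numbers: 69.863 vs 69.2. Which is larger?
69.863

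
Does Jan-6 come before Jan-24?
Yes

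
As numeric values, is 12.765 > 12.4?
True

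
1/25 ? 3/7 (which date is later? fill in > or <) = <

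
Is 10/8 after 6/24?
Yes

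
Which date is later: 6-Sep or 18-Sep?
18-Sep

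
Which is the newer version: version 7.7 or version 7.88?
version 7.88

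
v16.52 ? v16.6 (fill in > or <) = >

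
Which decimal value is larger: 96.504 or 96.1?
96.504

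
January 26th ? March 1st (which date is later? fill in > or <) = <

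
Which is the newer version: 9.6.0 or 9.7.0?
9.7.0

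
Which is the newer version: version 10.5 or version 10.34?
version 10.34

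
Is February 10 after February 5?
Yes. Day 10 comes after day 5 in February — this is a date comparison, not a decimal one (the decimal 2.10 would be smaller than 2.5).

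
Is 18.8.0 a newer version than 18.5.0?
Yes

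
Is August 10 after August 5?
Yes. Day 10 comes after day 5 in August — this is a date comparison, not a decimal one (the decimal 8.10 would be smaller than 8.5).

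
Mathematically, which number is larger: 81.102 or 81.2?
81.2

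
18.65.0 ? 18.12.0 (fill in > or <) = >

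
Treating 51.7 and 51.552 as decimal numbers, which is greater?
51.7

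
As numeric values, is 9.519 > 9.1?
True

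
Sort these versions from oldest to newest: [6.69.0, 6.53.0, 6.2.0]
[6.2.0, 6.53.0, 6.69.0]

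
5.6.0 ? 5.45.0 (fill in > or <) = <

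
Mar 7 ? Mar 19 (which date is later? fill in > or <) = <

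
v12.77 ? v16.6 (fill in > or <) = <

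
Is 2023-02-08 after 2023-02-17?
No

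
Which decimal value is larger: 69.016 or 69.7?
69.7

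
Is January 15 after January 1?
Yes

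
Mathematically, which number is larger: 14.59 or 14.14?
14.59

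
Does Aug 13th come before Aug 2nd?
No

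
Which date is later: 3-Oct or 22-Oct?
22-Oct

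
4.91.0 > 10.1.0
False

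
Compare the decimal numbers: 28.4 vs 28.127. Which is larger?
28.4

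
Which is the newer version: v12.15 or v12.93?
v12.93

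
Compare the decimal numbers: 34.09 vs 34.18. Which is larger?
34.18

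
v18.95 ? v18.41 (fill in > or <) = >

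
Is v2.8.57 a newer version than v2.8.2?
Yes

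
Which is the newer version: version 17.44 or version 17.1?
version 17.44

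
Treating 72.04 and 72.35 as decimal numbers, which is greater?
72.35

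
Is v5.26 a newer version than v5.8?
Yes. Version numbers are compared segment by segment as integers, not as decimals: minor version 26 > 8, so v5.26 > v5.8 (even though the decimal 5.26 < 5.8).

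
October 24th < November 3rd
True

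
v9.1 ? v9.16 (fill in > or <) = <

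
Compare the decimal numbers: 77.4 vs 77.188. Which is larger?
77.4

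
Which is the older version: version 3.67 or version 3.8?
version 3.8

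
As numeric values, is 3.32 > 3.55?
False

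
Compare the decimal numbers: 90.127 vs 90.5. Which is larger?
90.5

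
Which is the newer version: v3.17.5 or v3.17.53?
v3.17.53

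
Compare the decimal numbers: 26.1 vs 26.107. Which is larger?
26.107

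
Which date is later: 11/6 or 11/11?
11/11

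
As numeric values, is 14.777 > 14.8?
False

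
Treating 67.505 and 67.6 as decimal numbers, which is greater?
67.6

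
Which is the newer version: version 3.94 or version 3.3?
version 3.94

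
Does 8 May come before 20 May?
Yes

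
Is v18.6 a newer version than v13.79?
Yes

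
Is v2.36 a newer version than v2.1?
Yes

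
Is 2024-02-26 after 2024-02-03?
Yes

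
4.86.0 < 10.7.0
True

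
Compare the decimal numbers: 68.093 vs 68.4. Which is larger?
68.4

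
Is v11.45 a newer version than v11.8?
Yes. Version numbers are compared segment by segment as integers, not as decimals: minor version 45 > 8, so v11.45 > v11.8 (even though the decimal 11.45 < 11.8).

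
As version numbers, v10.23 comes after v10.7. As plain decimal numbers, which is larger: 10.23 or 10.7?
10.7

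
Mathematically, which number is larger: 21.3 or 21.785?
21.785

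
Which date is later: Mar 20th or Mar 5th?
Mar 20th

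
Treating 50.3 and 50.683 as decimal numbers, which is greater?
50.683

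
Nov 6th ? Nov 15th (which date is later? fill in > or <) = <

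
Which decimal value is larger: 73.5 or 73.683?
73.683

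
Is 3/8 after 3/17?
No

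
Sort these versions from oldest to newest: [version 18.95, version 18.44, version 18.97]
[version 18.44, version 18.95, version 18.97]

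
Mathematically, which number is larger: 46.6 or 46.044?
46.6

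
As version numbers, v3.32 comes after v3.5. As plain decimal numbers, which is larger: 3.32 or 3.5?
3.5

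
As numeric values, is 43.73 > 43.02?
True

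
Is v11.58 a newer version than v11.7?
Yes. Version numbers are compared segment by segment as integers, not as decimals: minor version 58 > 7, so v11.58 > v11.7 (even though the decimal 11.58 < 11.7).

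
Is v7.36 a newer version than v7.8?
Yes. Version numbers are compared segment by segment as integers, not as decimals: minor version 36 > 8, so v7.36 > v7.8 (even though the decimal 7.36 < 7.8).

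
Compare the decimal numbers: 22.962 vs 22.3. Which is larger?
22.962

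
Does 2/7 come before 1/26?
No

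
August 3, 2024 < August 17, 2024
True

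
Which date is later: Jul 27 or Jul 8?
Jul 27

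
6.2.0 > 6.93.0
False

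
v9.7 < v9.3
False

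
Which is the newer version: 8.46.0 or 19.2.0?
19.2.0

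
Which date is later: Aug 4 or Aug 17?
Aug 17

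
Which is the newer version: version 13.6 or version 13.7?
version 13.7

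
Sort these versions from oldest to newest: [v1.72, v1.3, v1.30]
[v1.3, v1.30, v1.72]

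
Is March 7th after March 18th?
No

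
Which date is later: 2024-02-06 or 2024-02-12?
2024-02-12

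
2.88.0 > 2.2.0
True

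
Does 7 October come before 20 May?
No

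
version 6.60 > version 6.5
True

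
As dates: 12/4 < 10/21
False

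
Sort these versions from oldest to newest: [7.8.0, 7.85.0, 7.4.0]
[7.4.0, 7.8.0, 7.85.0]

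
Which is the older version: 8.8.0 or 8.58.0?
8.8.0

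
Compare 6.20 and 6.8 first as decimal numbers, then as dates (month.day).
As decimals: 6.20 < 6.8. As dates: 6/20 is later than 6/8 (day 20 > day 8).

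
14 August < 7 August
False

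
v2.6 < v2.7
True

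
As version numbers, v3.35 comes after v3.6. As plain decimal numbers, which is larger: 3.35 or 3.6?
3.6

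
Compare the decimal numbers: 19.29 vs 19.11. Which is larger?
19.29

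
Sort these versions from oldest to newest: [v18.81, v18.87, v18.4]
[v18.4, v18.81, v18.87]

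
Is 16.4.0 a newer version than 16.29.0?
No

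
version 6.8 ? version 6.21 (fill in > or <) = <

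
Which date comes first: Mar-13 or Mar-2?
Mar-2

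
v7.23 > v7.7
True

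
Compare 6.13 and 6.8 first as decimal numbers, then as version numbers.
As decimals: 6.13 < 6.8. As versions: v6.13 > v6.8 (minor version 13 > 8).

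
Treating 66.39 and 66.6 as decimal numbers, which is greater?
66.6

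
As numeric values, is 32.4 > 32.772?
False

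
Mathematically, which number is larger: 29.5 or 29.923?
29.923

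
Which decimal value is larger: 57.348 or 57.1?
57.348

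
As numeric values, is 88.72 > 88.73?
False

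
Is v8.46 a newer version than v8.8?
Yes. Version numbers are compared segment by segment as integers, not as decimals: minor version 46 > 8, so v8.46 > v8.8 (even though the decimal 8.46 < 8.8).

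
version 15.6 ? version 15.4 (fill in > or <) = >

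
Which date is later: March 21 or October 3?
October 3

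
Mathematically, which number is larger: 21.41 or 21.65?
21.65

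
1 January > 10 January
False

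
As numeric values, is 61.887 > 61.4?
True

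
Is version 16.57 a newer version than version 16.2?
Yes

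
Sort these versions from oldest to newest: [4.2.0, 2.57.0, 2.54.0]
[2.54.0, 2.57.0, 4.2.0]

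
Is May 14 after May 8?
Yes. Day 14 comes after day 8 in May — this is a date comparison, not a decimal one (the decimal 5.14 would be smaller than 5.8).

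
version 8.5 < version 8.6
True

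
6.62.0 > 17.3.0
False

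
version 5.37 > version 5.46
False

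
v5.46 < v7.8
True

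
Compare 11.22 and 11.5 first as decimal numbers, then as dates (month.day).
As decimals: 11.22 < 11.5. As dates: 11/22 is later than 11/5 (day 22 > day 5).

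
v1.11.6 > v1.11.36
False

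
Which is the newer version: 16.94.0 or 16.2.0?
16.94.0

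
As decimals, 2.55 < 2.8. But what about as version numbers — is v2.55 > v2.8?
True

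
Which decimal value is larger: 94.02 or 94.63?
94.63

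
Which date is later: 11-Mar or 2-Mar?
11-Mar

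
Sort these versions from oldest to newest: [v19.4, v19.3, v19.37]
[v19.3, v19.4, v19.37]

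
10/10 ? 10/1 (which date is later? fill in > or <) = >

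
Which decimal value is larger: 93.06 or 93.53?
93.53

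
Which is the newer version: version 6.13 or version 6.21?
version 6.21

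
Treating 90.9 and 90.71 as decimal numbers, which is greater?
90.9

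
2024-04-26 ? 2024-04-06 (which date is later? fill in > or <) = >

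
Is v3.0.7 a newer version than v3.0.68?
No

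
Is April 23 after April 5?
Yes. Day 23 comes after day 5 in April — this is a date comparison, not a decimal one (the decimal 4.23 would be smaller than 4.5).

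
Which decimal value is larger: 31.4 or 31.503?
31.503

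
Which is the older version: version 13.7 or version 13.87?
version 13.7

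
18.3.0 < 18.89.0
True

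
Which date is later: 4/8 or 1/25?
4/8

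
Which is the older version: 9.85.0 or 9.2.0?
9.2.0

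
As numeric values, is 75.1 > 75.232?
False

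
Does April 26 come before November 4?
Yes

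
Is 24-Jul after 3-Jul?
Yes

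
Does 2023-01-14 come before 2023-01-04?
No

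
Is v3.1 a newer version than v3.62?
No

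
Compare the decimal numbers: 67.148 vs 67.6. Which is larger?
67.6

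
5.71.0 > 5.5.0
True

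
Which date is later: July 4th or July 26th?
July 26th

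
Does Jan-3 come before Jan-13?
Yes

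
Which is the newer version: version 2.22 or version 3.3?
version 3.3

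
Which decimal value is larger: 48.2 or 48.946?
48.946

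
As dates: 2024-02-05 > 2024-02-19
False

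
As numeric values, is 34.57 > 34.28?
True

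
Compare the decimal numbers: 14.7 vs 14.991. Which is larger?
14.991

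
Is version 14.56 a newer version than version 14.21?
Yes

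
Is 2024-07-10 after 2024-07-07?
Yes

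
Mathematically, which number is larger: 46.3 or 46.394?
46.394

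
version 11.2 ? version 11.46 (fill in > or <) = <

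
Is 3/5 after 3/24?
No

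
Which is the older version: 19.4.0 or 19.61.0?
19.4.0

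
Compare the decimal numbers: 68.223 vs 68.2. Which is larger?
68.223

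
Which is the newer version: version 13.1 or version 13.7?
version 13.7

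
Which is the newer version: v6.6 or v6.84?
v6.84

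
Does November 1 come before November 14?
Yes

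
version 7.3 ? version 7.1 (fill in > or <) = >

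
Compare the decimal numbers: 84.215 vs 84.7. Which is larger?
84.7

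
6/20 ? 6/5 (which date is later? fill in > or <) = >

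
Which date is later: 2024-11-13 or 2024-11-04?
2024-11-13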